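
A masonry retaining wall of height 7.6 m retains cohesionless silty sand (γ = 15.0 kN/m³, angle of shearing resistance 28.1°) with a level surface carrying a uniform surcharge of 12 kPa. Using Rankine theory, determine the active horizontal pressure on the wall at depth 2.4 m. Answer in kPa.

17.3 kPa

K_a = (1 − sin φ)/(1 + sin φ) = 0.3596.
σ_v = γz + q = 15.0 × 2.4 + 12 = 48.00 kPa.
σ_h = K_a σ_v = 0.3596 × 48.00 = 17.26 kPa.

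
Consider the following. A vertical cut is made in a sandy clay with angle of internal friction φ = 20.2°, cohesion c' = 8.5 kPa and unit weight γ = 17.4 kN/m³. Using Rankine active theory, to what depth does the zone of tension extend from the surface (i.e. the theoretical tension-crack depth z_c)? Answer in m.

K_a = tan²(45° − 20.2°/2) = 0.4867; √K_a = 0.6976.
The active pressure is zero where K_a γ z = 2c√K_a, so z_c = 2c/(γ√K_a) = 2×8.5/(17.4×0.6976) = 1.401 m.

1.40 m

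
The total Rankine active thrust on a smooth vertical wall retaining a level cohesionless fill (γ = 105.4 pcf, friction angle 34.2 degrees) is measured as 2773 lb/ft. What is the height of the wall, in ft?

K_a = 0.2803. P_a = ½ K_a γ H² ⇒ H = √(2P_a/(K_a γ)).
H = √(2×2773/(0.2803×105.4)) = 13.70 ft.

13.7 ft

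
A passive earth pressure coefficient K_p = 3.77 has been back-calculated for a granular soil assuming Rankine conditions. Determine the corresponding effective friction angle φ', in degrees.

35.5°

K_p = (1+sin φ)/(1−sin φ) ⇒ sin φ = (K_p − 1)/(K_p + 1) = 0.5807.
φ = arcsin(0.5807) = 35.50°.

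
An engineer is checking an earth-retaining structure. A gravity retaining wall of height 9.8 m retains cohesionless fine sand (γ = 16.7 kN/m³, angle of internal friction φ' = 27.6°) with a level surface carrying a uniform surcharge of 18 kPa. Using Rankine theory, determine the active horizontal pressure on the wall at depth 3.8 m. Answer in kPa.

29.9 kPa

K_a = (1 − sin φ)/(1 + sin φ) = 0.3668.
σ_v = γz + q = 16.7 × 3.8 + 18 = 81.46 kPa.
σ_h = K_a σ_v = 0.3668 × 81.46 = 29.88 kPa.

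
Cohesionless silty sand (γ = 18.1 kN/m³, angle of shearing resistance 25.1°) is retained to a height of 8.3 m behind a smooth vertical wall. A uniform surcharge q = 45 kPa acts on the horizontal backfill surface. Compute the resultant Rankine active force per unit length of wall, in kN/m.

K_a = tan²(45° − φ/2) = 0.4043.
Soil triangle: ½ K_a γ H² = 0.5×0.4043×18.1×8.3² = 252.1 kN/m.
Surcharge rectangle: K_a q H = 0.4043×45×8.3 = 151.0 kN/m.
Total = 252.1 + 151.0 = 403.1 kN/m.

403 kN/m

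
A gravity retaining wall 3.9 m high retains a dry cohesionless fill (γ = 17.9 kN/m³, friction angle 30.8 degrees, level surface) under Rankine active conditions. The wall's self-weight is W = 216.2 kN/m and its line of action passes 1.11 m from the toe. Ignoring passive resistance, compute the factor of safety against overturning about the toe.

K_a = tan²(45° − 30.8°/2) = 0.3227.
P_a = ½K_aγH² = 0.5×0.3227×17.9×3.9² = 43.93 kN/m, acting at H/3 = 1.300 m above the base.
Overturning moment M_o = P_a × H/3 = 43.93 × 1.300 = 57.11.
Resisting moment M_r = W × 1.11 = 216.2 × 1.11 = 240.0.
FS_overturning = M_r/M_o = 240.0/57.11 = 4.202.

4.20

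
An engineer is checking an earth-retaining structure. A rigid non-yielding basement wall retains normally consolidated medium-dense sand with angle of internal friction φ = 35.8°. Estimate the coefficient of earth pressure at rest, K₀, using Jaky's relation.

K₀ = 1 − sin φ' = 1 − sin 35.8° = 0.4150.

0.415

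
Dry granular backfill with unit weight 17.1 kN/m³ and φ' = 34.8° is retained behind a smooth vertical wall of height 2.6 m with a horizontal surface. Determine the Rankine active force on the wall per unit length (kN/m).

K_a = tan²(45° − φ/2) = 0.2733.
P_a = ½ K_a γ H² = 0.5 × 0.2733 × 17.1 × 2.6² = 15.80 kN/m.

15.8 kN/m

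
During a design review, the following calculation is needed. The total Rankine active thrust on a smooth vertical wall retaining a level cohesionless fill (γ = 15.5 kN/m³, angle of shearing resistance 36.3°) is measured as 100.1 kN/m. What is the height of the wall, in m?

7.10 m

K_a = 0.2563. P_a = ½ K_a γ H² ⇒ H = √(2P_a/(K_a γ)).
H = √(2×100.1/(0.2563×15.5)) = 7.099 m.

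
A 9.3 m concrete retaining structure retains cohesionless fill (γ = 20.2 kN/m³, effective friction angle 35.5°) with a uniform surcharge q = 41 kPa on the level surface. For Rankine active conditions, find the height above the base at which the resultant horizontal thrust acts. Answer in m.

3.57 m

K_a = 0.2653.
Triangular part P₁ = ½K_aγH² = 231.7 at H/3 = 3.100 m; rectangular part P₂ = K_a q H = 101.1 at H/2 = 4.650 m.
ȳ = (P₁·3.100 + P₂·4.650)/(P₁+P₂) = 3.571 m.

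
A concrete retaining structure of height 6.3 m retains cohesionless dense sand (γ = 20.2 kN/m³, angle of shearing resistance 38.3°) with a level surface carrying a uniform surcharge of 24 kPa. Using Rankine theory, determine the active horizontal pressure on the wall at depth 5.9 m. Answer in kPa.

K_a = (1 − sin φ)/(1 + sin φ) = 0.2347.
σ_v = γz + q = 20.2 × 5.9 + 24 = 143.2 kPa.
σ_h = K_a σ_v = 0.2347 × 143.2 = 33.61 kPa.

33.6 kPa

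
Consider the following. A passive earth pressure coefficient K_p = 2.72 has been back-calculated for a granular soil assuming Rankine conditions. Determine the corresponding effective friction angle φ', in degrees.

27.5°

K_p = (1+sin φ)/(1−sin φ) ⇒ sin φ = (K_p − 1)/(K_p + 1) = 0.4624.
φ = arcsin(0.4624) = 27.54°.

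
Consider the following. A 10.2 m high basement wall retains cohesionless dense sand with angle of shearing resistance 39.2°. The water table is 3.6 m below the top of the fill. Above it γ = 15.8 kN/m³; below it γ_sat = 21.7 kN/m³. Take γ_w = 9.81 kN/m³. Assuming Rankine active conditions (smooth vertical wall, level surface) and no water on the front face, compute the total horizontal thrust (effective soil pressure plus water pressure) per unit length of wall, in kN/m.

K_a = tan²(45° − φ/2) = 0.2255.
γ' = 21.7 − 9.81 = 11.89 kN/m³. Depth below WT = 6.6 m.
σ'_h at WT = K_a γ d_w = 12.82 kPa; at base = 12.82 + K_a γ' × 6.6 = 30.52 kPa.
P₁ (0–3.6 m) = ½×12.82×3.6 = 23.08. P₂ (3.6–10.2 m) = ½(12.82+30.52)×6.6 = 143.0.
P_w = ½ γ_w h₂² = 0.5×9.81×6.6² = 213.7. Total = 23.08+143.0+213.7 = 379.8 kN/m.

380 kN/m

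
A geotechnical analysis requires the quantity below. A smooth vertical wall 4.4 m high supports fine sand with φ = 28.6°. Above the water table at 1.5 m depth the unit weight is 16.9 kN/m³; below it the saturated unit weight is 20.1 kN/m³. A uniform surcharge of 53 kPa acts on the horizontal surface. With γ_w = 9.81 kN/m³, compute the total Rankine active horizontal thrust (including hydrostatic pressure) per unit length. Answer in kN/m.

K_a = tan²(45° − φ/2) = 0.3525.
γ' = 20.1 − 9.81 = 10.29 kN/m³. h₂ = H − d_w = 2.9 m.
σ'_h: at surface K_a·q = 18.68; at WT K_a(q+γd_w) = 27.62; at base K_a(q+γd_w+γ'h₂) = 38.14 kPa.
P₁ = ½(18.68+27.62)×1.5 = 34.73; P₂ = ½(27.62+38.14)×2.9 = 95.36; P_w = ½γ_w h₂² = 41.25.
Total = 34.73+95.36+41.25 = 171.3 kN/m.

171 kN/m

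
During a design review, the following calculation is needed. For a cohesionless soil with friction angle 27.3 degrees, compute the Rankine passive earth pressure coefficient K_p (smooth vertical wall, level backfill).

K_p = (1 + sin φ)/(1 − sin φ) = tan²(45° + 27.3°/2) = 2.694.

2.69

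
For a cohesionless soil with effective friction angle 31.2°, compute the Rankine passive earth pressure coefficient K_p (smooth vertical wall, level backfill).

K_p = (1 + sin φ)/(1 − sin φ) = tan²(45° + 31.2°/2) = 3.150.

3.15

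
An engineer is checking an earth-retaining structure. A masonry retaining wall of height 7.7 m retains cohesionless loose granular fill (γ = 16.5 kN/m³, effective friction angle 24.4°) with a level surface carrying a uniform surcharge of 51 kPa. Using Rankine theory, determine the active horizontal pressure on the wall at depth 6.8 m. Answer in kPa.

K_a = (1 − sin φ)/(1 + sin φ) = 0.4153.
σ_v = γz + q = 16.5 × 6.8 + 51 = 163.2 kPa.
σ_h = K_a σ_v = 0.4153 × 163.2 = 67.78 kPa.

67.8 kPa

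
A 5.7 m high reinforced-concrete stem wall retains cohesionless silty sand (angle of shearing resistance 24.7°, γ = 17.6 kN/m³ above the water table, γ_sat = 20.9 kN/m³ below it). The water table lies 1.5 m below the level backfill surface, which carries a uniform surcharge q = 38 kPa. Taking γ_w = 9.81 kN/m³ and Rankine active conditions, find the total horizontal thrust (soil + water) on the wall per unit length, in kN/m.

269 kN/m

K_a = tan²(45° − φ/2) = 0.4106.
γ' = 20.9 − 9.81 = 11.09 kN/m³. h₂ = H − d_w = 4.2 m.
σ'_h: at surface K_a·q = 15.60; at WT K_a(q+γd_w) = 26.44; at base K_a(q+γd_w+γ'h₂) = 45.56 kPa.
P₁ = ½(15.60+26.44)×1.5 = 31.53; P₂ = ½(26.44+45.56)×4.2 = 151.2; P_w = ½γ_w h₂² = 86.52.
Total = 31.53+151.2+86.52 = 269.3 kN/m.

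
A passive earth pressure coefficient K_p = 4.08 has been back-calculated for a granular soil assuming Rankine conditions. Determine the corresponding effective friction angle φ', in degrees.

37.3°

K_p = (1+sin φ)/(1−sin φ) ⇒ sin φ = (K_p − 1)/(K_p + 1) = 0.6063.
φ = arcsin(0.6063) = 37.32°.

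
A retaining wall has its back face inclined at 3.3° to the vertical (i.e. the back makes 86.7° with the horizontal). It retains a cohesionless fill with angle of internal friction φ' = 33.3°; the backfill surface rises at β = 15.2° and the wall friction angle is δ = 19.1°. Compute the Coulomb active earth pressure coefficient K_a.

0.352

K_a = sin²(α+φ) / [sin²α · sin(α−δ) · (1 + √{sin(φ+δ)sin(φ−β) / (sin(α−δ)sin(α+β))})²].
With α = 86.7°, φ = 33.3°, δ = 19.1°, β = 15.2°: K_a = 0.3515.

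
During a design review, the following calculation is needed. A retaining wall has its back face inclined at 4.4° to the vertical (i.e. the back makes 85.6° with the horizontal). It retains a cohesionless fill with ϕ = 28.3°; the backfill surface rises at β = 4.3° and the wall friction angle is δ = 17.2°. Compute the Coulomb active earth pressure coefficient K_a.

0.372

K_a = sin²(α+φ) / [sin²α · sin(α−δ) · (1 + √{sin(φ+δ)sin(φ−β) / (sin(α−δ)sin(α+β))})²].
With α = 85.6°, φ = 28.3°, δ = 17.2°, β = 4.3°: K_a = 0.3723.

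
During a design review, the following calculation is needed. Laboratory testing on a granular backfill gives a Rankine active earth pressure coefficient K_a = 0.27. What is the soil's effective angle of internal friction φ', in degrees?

K_a = tan²(45° − φ/2) ⇒ 45° − φ/2 = arctan(√0.27) = 27.46°.
φ = 2(45° − 27.46°) = 35.09°.

35.1°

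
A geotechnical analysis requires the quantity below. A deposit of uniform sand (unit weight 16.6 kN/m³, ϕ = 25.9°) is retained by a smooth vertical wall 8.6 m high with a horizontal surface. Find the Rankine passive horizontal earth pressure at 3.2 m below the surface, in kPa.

K_p = (1 + sin φ)/(1 − sin φ) = 2.551.
σ_h = K_p γ z = 2.551 × 16.6 × 3.2 = 135.5 kPa.

136 kPa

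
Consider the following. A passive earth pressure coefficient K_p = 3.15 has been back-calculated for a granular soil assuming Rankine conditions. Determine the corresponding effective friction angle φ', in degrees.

K_p = (1+sin φ)/(1−sin φ) ⇒ sin φ = (K_p − 1)/(K_p + 1) = 0.5181.
φ = arcsin(0.5181) = 31.20°.

31.2°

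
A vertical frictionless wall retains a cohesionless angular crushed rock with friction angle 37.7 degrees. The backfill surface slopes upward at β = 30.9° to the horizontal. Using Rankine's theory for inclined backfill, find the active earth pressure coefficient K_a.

0.379

K_a = cos β · (cos β − √(cos²β − cos²φ)) / (cos β + √(cos²β − cos²φ)).
cos β = 0.8581, cos φ = 0.7912, √(cos²β − cos²φ) = 0.3320.
K_a = 0.8581 × (0.8581 − 0.3320)/(0.8581 + 0.3320) = 0.3793.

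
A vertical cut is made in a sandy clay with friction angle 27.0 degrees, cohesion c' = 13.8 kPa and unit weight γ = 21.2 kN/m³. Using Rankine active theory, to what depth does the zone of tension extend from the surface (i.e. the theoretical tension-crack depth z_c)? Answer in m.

K_a = tan²(45° − 27.0°/2) = 0.3755; √K_a = 0.6128.
The active pressure is zero where K_a γ z = 2c√K_a, so z_c = 2c/(γ√K_a) = 2×13.8/(21.2×0.6128) = 2.124 m.

2.12 m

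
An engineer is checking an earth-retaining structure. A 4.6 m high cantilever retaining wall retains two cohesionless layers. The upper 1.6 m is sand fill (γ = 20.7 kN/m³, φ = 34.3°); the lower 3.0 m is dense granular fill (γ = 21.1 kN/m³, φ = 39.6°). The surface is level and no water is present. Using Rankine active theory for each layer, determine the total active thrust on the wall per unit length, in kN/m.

50.4 kN/m

K_a1 = tan²(45°−34.3°/2) = 0.2792; K_a2 = tan²(45°−39.6°/2) = 0.2214.
Layer 1: σ at base = K_a1 γ₁ h₁ = 9.246 kPa; P₁ = ½×9.246×1.6 = 7.397.
Layer 2: σ_v at top = γ₁h₁ = 33.12; σ_h top = K_a2×33.12 = 7.334; σ_h base = K_a2×(33.12+21.1×3.0) = 21.35.
P₂ = ½(7.334+21.35)×3.0 = 43.03. Total P_a = 7.397+43.03 = 50.42 kN/m.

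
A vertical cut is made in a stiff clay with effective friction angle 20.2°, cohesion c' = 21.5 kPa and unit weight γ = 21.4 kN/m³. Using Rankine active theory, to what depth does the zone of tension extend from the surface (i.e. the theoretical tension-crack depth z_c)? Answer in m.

K_a = tan²(45° − 20.2°/2) = 0.4867; √K_a = 0.6976.
The active pressure is zero where K_a γ z = 2c√K_a, so z_c = 2c/(γ√K_a) = 2×21.5/(21.4×0.6976) = 2.880 m.

2.88 m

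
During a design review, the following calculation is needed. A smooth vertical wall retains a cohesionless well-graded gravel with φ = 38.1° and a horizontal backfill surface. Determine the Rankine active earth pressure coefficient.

K_a = (1 − sin φ)/(1 + sin φ) = (1 − sin 38.1°)/(1 + sin 38.1°) = 0.2368.

0.237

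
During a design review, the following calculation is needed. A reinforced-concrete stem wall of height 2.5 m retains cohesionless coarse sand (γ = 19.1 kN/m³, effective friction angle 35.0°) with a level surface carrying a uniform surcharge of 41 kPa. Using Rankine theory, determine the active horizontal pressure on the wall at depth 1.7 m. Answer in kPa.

19.9 kPa

K_a = (1 − sin φ)/(1 + sin φ) = 0.2710.
σ_v = γz + q = 19.1 × 1.7 + 41 = 73.47 kPa.
σ_h = K_a σ_v = 0.2710 × 73.47 = 19.91 kPa.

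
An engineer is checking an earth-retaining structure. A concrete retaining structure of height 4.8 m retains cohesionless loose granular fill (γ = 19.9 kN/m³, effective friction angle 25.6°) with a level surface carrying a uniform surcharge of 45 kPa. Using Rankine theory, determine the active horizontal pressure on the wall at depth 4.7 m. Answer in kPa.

K_a = (1 − sin φ)/(1 + sin φ) = 0.3966.
σ_v = γz + q = 19.9 × 4.7 + 45 = 138.5 kPa.
σ_h = K_a σ_v = 0.3966 × 138.5 = 54.94 kPa.

54.9 kPa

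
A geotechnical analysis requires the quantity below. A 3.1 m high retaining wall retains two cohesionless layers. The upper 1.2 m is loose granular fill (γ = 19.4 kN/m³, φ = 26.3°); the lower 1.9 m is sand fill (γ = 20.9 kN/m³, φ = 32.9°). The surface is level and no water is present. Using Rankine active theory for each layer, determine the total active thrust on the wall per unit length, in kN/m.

29.7 kN/m

K_a1 = tan²(45°−26.3°/2) = 0.3859; K_a2 = tan²(45°−32.9°/2) = 0.2960.
Layer 1: σ at base = K_a1 γ₁ h₁ = 8.985 kPa; P₁ = ½×8.985×1.2 = 5.391.
Layer 2: σ_v at top = γ₁h₁ = 23.28; σ_h top = K_a2×23.28 = 6.892; σ_h base = K_a2×(23.28+20.9×1.9) = 18.65.
P₂ = ½(6.892+18.65)×1.9 = 24.26. Total P_a = 5.391+24.26 = 29.65 kN/m.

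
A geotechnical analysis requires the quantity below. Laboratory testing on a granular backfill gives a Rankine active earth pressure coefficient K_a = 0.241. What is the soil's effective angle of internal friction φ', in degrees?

37.7°

K_a = tan²(45° − φ/2) ⇒ 45° − φ/2 = arctan(√0.241) = 26.15°.
φ = 2(45° − 26.15°) = 37.71°.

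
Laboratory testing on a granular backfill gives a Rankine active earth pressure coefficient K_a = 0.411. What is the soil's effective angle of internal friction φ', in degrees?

24.7°

K_a = tan²(45° − φ/2) ⇒ 45° − φ/2 = arctan(√0.411) = 32.66°.
φ = 2(45° − 32.66°) = 24.67°.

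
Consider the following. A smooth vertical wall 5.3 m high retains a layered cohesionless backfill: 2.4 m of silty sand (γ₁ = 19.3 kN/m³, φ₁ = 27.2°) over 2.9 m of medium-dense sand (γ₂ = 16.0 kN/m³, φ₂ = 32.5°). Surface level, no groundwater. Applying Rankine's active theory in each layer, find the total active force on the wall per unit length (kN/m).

K_a1 = tan²(45°−27.2°/2) = 0.3726; K_a2 = tan²(45°−32.5°/2) = 0.3010.
Layer 1: σ at base = K_a1 γ₁ h₁ = 17.26 kPa; P₁ = ½×17.26×2.4 = 20.71.
Layer 2: σ_v at top = γ₁h₁ = 46.32; σ_h top = K_a2×46.32 = 13.94; σ_h base = K_a2×(46.32+16.0×2.9) = 27.91.
P₂ = ½(13.94+27.91)×2.9 = 60.68. Total P_a = 20.71+60.68 = 81.39 kN/m.

81.4 kN/m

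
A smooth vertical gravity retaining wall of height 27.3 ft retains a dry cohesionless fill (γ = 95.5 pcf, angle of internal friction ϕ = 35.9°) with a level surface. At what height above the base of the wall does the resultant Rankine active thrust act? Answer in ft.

K_a = 0.2607.
The pressure distribution is triangular, so the resultant acts at H/3 above the base = 27.3/3 = 9.100 ft.

9.10 ft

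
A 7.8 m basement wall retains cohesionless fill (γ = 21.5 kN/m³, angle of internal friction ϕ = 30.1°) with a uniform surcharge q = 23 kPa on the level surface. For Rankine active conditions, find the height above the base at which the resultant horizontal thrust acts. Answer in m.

K_a = 0.3320.
Triangular part P₁ = ½K_aγH² = 217.1 at H/3 = 2.600 m; rectangular part P₂ = K_a q H = 59.56 at H/2 = 3.900 m.
ȳ = (P₁·2.600 + P₂·3.900)/(P₁+P₂) = 2.880 m.

2.88 m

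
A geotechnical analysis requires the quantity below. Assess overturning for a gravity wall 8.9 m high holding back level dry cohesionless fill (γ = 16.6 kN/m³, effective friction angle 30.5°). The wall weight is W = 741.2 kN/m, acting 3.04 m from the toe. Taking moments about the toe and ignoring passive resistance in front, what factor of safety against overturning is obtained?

3.54

K_a = tan²(45° − 30.5°/2) = 0.3267.
P_a = ½K_aγH² = 0.5×0.3267×16.6×8.9² = 214.8 kN/m, acting at H/3 = 2.967 m above the base.
Overturning moment M_o = P_a × H/3 = 214.8 × 2.967 = 637.1.
Resisting moment M_r = W × 3.04 = 741.2 × 3.04 = 2253.
FS_overturning = M_r/M_o = 2253/637.1 = 3.537.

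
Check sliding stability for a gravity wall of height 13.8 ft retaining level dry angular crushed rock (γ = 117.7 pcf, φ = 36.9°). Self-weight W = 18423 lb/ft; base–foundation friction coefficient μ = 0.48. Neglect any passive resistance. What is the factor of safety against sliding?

K_a = tan²(45° − 36.9°/2) = 0.2497.
P_a = ½K_aγH² = 0.5×0.2497×117.7×13.8² = 2798 lb/ft, acting at H/3 = 4.600 ft above the base.
FS_sliding = μW / P_a = 0.48×18423 / 2798 = 3.160.

3.16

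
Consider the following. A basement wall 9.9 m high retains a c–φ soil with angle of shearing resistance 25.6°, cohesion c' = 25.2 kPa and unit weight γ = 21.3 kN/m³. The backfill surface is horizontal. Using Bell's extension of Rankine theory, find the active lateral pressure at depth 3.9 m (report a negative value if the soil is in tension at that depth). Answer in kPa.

K_a = (1 − sin φ)/(1 + sin φ) = 0.3966.
σ_a = K_a γ z − 2c√K_a = 0.3966×21.3×3.9 − 2×25.2×0.6297 = 1.204 kPa.

1.20 kPa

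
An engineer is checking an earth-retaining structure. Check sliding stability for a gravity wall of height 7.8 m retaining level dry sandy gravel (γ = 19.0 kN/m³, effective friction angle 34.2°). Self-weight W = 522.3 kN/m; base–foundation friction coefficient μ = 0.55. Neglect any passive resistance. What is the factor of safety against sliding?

1.77

K_a = tan²(45° − 34.2°/2) = 0.2803.
P_a = ½K_aγH² = 0.5×0.2803×19.0×7.8² = 162.0 kN/m, acting at H/3 = 2.600 m above the base.
FS_sliding = μW / P_a = 0.55×522.3 / 162.0 = 1.773.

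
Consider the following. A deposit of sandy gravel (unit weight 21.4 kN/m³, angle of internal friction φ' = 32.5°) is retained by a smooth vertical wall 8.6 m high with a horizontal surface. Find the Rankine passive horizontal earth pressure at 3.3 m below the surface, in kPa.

235 kPa

K_p = (1 + sin φ)/(1 − sin φ) = 3.322.
σ_h = K_p γ z = 3.322 × 21.4 × 3.3 = 234.6 kPa.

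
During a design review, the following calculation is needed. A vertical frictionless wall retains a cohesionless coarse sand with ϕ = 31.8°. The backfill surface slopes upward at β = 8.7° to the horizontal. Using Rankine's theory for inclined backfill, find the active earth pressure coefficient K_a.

K_a = cos β · (cos β − √(cos²β − cos²φ)) / (cos β + √(cos²β − cos²φ)).
cos β = 0.9885, cos φ = 0.8499, √(cos²β − cos²φ) = 0.5048.
K_a = 0.9885 × (0.9885 − 0.5048)/(0.9885 + 0.5048) = 0.3202.

0.320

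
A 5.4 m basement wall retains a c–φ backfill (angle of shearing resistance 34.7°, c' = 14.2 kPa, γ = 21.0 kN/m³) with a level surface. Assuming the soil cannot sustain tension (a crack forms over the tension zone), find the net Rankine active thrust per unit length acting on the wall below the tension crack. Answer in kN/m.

K_a = 0.2745; √K_a = 0.5239.
Tension-crack depth z_c = 2c/(γ√K_a) = 2×14.2/(21.0×0.5239) = 2.581 m.
σ_a at base = K_a γ H − 2c√K_a = 0.2745×21.0×5.4 − 2×14.2×0.5239 = 16.25 kPa.
P_a = ½ × 16.25 × (H − z_c) = 0.5×16.25×2.819 = 22.90 kN/m.

22.9 kN/m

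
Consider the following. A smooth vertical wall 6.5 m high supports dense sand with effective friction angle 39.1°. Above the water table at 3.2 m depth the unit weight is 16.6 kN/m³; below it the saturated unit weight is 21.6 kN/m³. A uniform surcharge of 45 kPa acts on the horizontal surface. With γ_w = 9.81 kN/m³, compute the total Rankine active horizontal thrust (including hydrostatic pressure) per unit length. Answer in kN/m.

193 kN/m

K_a = tan²(45° − φ/2) = 0.2265.
γ' = 21.6 − 9.81 = 11.79 kN/m³. h₂ = H − d_w = 3.3 m.
σ'_h: at surface K_a·q = 10.19; at WT K_a(q+γd_w) = 22.22; at base K_a(q+γd_w+γ'h₂) = 31.03 kPa.
P₁ = ½(10.19+22.22)×3.2 = 51.86; P₂ = ½(22.22+31.03)×3.3 = 87.87; P_w = ½γ_w h₂² = 53.42.
Total = 51.86+87.87+53.42 = 193.2 kN/m.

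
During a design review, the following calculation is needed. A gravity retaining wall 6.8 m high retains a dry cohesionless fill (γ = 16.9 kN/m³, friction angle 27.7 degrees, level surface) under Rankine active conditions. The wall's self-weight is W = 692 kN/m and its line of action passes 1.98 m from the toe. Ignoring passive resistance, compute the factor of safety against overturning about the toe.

K_a = tan²(45° − 27.7°/2) = 0.3653.
P_a = ½K_aγH² = 0.5×0.3653×16.9×6.8² = 142.7 kN/m, acting at H/3 = 2.267 m above the base.
Overturning moment M_o = P_a × H/3 = 142.7 × 2.267 = 323.6.
Resisting moment M_r = W × 1.98 = 692 × 1.98 = 1370.
FS_overturning = M_r/M_o = 1370/323.6 = 4.235.

4.23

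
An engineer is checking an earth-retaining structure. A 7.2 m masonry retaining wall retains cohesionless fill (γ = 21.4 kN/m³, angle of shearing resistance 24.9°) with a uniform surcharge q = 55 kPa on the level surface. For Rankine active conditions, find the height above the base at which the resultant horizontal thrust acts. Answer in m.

K_a = 0.4074.
Triangular part P₁ = ½K_aγH² = 226.0 at H/3 = 2.400 m; rectangular part P₂ = K_a q H = 161.3 at H/2 = 3.600 m.
ȳ = (P₁·2.400 + P₂·3.600)/(P₁+P₂) = 2.900 m.

2.90 m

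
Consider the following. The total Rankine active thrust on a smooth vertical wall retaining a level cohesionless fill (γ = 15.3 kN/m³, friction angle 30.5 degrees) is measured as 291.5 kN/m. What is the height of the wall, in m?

10.8 m

K_a = 0.3267. P_a = ½ K_a γ H² ⇒ H = √(2P_a/(K_a γ)).
H = √(2×291.5/(0.3267×15.3)) = 10.80 m.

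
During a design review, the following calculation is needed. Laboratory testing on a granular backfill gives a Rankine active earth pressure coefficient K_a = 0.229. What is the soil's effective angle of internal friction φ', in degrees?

38.9°

K_a = tan²(45° − φ/2) ⇒ 45° − φ/2 = arctan(√0.229) = 25.57°.
φ = 2(45° − 25.57°) = 38.85°.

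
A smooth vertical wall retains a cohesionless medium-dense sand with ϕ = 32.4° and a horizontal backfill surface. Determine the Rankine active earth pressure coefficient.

K_a = tan²(45° − φ/2) = tan²(28.80°) = 0.3022.

0.302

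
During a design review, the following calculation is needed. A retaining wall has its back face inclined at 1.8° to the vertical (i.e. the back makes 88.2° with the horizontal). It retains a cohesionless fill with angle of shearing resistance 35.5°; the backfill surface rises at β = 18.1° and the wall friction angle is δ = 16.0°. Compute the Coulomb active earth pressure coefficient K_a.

K_a = sin²(α+φ) / [sin²α · sin(α−δ) · (1 + √{sin(φ+δ)sin(φ−β) / (sin(α−δ)sin(α+β))})²].
With α = 88.2°, φ = 35.5°, δ = 16.0°, β = 18.1°: K_a = 0.3208.

0.321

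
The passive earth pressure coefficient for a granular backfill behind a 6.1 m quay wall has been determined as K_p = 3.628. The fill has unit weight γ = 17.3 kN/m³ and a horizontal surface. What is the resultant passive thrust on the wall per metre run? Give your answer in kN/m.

1170 kN/m

P = ½ K_p γ H² = 0.5 × 3.628 × 17.3 × 6.1² = 1168 kN/m.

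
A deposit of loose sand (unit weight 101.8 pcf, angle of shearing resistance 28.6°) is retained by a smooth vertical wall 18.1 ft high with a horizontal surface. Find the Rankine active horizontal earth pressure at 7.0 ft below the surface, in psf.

K_a = (1 − sin φ)/(1 + sin φ) = 0.3525.
σ_h = K_a γ z = 0.3525 × 101.8 × 7.0 = 251.2 psf.

251 psf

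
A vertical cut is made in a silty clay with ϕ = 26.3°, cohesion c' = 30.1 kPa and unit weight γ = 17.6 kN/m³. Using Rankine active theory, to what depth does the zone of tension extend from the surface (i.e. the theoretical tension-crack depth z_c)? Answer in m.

K_a = tan²(45° − 26.3°/2) = 0.3859; √K_a = 0.6212.
The active pressure is zero where K_a γ z = 2c√K_a, so z_c = 2c/(γ√K_a) = 2×30.1/(17.6×0.6212) = 5.506 m.

5.51 m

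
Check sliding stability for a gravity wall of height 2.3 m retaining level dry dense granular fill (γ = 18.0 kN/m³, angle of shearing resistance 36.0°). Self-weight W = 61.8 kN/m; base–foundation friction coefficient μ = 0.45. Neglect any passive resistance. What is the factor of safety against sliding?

2.25

K_a = tan²(45° − 36.0°/2) = 0.2596.
P_a = ½K_aγH² = 0.5×0.2596×18.0×2.3² = 12.36 kN/m, acting at H/3 = 0.7667 m above the base.
FS_sliding = μW / P_a = 0.45×61.8 / 12.36 = 2.250.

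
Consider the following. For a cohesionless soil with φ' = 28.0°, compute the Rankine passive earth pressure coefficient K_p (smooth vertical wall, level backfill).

K_p = (1 + sin φ)/(1 − sin φ) = tan²(45° + 28.0°/2) = 2.770.

2.77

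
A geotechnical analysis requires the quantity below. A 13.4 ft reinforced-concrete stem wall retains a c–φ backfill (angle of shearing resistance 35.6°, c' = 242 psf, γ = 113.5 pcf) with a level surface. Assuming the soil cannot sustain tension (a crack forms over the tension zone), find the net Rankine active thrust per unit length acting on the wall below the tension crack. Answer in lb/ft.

K_a = 0.2641; √K_a = 0.5139.
Tension-crack depth z_c = 2c/(γ√K_a) = 2×242/(113.5×0.5139) = 8.297 ft.
σ_a at base = K_a γ H − 2c√K_a = 0.2641×113.5×13.4 − 2×242×0.5139 = 153.0 psf.
P_a = ½ × 153.0 × (H − z_c) = 0.5×153.0×5.103 = 390.3 lb/ft.

390 lb/ft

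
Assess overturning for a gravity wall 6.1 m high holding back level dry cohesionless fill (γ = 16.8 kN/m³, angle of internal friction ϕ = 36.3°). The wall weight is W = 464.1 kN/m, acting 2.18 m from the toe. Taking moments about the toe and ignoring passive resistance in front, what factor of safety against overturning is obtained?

6.21

K_a = tan²(45° − 36.3°/2) = 0.2563.
P_a = ½K_aγH² = 0.5×0.2563×16.8×6.1² = 80.10 kN/m, acting at H/3 = 2.033 m above the base.
Overturning moment M_o = P_a × H/3 = 80.10 × 2.033 = 162.9.
Resisting moment M_r = W × 2.18 = 464.1 × 2.18 = 1012.
FS_overturning = M_r/M_o = 1012/162.9 = 6.212.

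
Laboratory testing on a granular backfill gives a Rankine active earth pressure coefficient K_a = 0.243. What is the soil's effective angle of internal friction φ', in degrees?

K_a = tan²(45° − φ/2) ⇒ 45° − φ/2 = arctan(√0.243) = 26.24°.
φ = 2(45° − 26.24°) = 37.52°.

37.5°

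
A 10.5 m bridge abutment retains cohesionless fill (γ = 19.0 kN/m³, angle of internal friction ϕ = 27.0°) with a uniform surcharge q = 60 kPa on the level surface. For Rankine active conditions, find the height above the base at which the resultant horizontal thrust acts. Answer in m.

4.16 m

K_a = 0.3755.
Triangular part P₁ = ½K_aγH² = 393.3 at H/3 = 3.500 m; rectangular part P₂ = K_a q H = 236.6 at H/2 = 5.250 m.
ȳ = (P₁·3.500 + P₂·5.250)/(P₁+P₂) = 4.157 m.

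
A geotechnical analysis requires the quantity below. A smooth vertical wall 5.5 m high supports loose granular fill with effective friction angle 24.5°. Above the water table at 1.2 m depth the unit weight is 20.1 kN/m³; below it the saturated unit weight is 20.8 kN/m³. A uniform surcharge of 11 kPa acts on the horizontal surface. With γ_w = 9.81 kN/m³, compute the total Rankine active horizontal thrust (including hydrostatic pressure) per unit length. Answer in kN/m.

K_a = tan²(45° − φ/2) = 0.4137.
γ' = 20.8 − 9.81 = 10.99 kN/m³. h₂ = H − d_w = 4.3 m.
σ'_h: at surface K_a·q = 4.551; at WT K_a(q+γd_w) = 14.53; at base K_a(q+γd_w+γ'h₂) = 34.08 kPa.
P₁ = ½(4.551+14.53)×1.2 = 11.45; P₂ = ½(14.53+34.08)×4.3 = 104.5; P_w = ½γ_w h₂² = 90.69.
Total = 11.45+104.5+90.69 = 206.7 kN/m.

207 kN/m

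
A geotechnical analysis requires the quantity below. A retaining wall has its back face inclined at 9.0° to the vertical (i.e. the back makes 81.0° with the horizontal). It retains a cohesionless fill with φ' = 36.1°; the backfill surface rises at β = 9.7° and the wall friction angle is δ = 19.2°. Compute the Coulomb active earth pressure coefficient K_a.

K_a = sin²(α+φ) / [sin²α · sin(α−δ) · (1 + √{sin(φ+δ)sin(φ−β) / (sin(α−δ)sin(α+β))})²].
With α = 81.0°, φ = 36.1°, δ = 19.2°, β = 9.7°: K_a = 0.3410.

0.341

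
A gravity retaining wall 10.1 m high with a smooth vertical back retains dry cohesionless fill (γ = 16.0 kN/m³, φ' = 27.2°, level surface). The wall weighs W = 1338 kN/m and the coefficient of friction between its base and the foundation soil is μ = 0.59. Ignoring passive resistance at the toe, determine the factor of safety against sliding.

2.60

K_a = tan²(45° − 27.2°/2) = 0.3726.
P_a = ½K_aγH² = 0.5×0.3726×16.0×10.1² = 304.1 kN/m, acting at H/3 = 3.367 m above the base.
FS_sliding = μW / P_a = 0.59×1338 / 304.1 = 2.596.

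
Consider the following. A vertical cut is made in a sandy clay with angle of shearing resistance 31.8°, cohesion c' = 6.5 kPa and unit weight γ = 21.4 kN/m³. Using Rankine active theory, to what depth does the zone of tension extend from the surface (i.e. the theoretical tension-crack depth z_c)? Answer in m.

1.09 m

K_a = tan²(45° − 31.8°/2) = 0.3098; √K_a = 0.5566.
The active pressure is zero where K_a γ z = 2c√K_a, so z_c = 2c/(γ√K_a) = 2×6.5/(21.4×0.5566) = 1.091 m.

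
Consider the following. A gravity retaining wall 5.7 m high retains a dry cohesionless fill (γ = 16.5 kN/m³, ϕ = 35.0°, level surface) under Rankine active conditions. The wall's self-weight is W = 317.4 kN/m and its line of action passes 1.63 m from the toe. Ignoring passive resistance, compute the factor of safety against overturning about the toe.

3.75

K_a = tan²(45° − 35.0°/2) = 0.2710.
P_a = ½K_aγH² = 0.5×0.2710×16.5×5.7² = 72.64 kN/m, acting at H/3 = 1.900 m above the base.
Overturning moment M_o = P_a × H/3 = 72.64 × 1.900 = 138.0.
Resisting moment M_r = W × 1.63 = 317.4 × 1.63 = 517.4.
FS_overturning = M_r/M_o = 517.4/138.0 = 3.749.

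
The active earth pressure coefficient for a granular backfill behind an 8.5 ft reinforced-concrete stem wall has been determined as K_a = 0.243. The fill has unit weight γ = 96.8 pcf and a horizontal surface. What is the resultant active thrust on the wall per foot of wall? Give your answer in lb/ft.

850 lb/ft

P = ½ K_a γ H² = 0.5 × 0.243 × 96.8 × 8.5² = 849.7 lb/ft.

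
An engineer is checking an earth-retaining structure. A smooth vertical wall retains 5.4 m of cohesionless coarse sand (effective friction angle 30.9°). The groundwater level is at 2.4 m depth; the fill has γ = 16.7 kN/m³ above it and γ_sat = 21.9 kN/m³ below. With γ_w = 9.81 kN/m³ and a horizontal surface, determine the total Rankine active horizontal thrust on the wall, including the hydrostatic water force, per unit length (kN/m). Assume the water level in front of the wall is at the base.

K_a = tan²(45° − φ/2) = 0.3214.
γ' = 21.9 − 9.81 = 12.09 kN/m³. Depth below WT = 3.0 m.
σ'_h at WT = K_a γ d_w = 12.88 kPa; at base = 12.88 + K_a γ' × 3.0 = 24.54 kPa.
P₁ (0–2.4 m) = ½×12.88×2.4 = 15.46. P₂ (2.4–5.4 m) = ½(12.88+24.54)×3.0 = 56.13.
P_w = ½ γ_w h₂² = 0.5×9.81×3.0² = 44.14. Total = 15.46+56.13+44.14 = 115.7 kN/m.

116 kN/m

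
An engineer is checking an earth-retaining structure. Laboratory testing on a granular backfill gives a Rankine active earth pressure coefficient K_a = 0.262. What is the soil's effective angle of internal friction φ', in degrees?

35.8°

K_a = tan²(45° − φ/2) ⇒ 45° − φ/2 = arctan(√0.262) = 27.11°.
φ = 2(45° − 27.11°) = 35.79°.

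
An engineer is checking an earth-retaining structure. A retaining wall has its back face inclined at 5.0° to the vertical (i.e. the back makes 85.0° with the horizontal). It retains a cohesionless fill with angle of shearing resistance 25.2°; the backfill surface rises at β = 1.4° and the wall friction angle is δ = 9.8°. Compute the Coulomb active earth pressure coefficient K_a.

0.414

K_a = sin²(α+φ) / [sin²α · sin(α−δ) · (1 + √{sin(φ+δ)sin(φ−β) / (sin(α−δ)sin(α+β))})²].
With α = 85.0°, φ = 25.2°, δ = 9.8°, β = 1.4°: K_a = 0.4136.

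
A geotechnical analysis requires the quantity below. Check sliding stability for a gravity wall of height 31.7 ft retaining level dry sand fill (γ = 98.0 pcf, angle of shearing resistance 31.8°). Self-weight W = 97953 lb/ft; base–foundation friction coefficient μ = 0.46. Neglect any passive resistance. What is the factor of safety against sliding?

K_a = tan²(45° − 31.8°/2) = 0.3098.
P_a = ½K_aγH² = 0.5×0.3098×98.0×31.7² = 15250 lb/ft, acting at H/3 = 10.57 ft above the base.
FS_sliding = μW / P_a = 0.46×97953 / 15250 = 2.954.

2.95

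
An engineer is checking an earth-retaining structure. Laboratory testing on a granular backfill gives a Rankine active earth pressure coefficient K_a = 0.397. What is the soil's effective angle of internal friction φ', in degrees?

25.6°

K_a = tan²(45° − φ/2) ⇒ 45° − φ/2 = arctan(√0.397) = 32.21°.
φ = 2(45° − 32.21°) = 25.57°.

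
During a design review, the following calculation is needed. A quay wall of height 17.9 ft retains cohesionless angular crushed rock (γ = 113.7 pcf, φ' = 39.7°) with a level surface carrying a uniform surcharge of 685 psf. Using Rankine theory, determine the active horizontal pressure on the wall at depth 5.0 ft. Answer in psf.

K_a = (1 − sin φ)/(1 + sin φ) = 0.2204.
σ_v = γz + q = 113.7 × 5.0 + 685 = 1254 psf.
σ_h = K_a σ_v = 0.2204 × 1254 = 276.3 psf.

276 psf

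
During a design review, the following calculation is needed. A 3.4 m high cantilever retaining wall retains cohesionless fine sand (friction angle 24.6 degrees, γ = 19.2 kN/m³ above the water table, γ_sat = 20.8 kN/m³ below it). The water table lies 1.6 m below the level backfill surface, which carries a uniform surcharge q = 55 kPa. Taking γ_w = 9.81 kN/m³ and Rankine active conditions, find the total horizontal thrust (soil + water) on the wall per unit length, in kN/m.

K_a = tan²(45° − φ/2) = 0.4121.
γ' = 20.8 − 9.81 = 10.99 kN/m³. h₂ = H − d_w = 1.8 m.
σ'_h: at surface K_a·q = 22.67; at WT K_a(q+γd_w) = 35.33; at base K_a(q+γd_w+γ'h₂) = 43.48 kPa.
P₁ = ½(22.67+35.33)×1.6 = 46.40; P₂ = ½(35.33+43.48)×1.8 = 70.93; P_w = ½γ_w h₂² = 15.89.
Total = 46.40+70.93+15.89 = 133.2 kN/m.

133 kN/m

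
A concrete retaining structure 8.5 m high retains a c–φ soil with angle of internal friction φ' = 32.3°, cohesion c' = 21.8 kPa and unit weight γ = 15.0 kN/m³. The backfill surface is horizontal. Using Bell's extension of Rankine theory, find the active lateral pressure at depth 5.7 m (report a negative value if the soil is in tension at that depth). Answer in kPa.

K_a = (1 − sin φ)/(1 + sin φ) = 0.3035.
σ_a = K_a γ z − 2c√K_a = 0.3035×15.0×5.7 − 2×21.8×0.5509 = 1.929 kPa.

1.93 kPa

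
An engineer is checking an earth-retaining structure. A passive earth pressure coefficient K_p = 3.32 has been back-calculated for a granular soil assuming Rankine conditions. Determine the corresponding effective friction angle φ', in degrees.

K_p = (1+sin φ)/(1−sin φ) ⇒ sin φ = (K_p − 1)/(K_p + 1) = 0.5370.
φ = arcsin(0.5370) = 32.48°.

32.5°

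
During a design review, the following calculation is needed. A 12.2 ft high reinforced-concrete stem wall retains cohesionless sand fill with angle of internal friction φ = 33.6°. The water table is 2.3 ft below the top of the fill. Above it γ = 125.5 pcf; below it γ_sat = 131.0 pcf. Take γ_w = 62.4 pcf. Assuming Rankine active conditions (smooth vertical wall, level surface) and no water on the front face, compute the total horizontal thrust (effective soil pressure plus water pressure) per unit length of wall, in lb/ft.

4940 lb/ft

K_a = tan²(45° − φ/2) = 0.2875.
γ' = 131.0 − 62.4 = 68.60 pcf. Depth below WT = 9.9 ft.
σ'_h at WT = K_a γ d_w = 82.99 psf; at base = 82.99 + K_a γ' × 9.9 = 278.2 psf.
P₁ (0–2.3 ft) = ½×82.99×2.3 = 95.44. P₂ (2.3–12.2 ft) = ½(82.99+278.2)×9.9 = 1788.
P_w = ½ γ_w h₂² = 0.5×62.4×9.9² = 3058. Total = 95.44+1788+3058 = 4941 lb/ft.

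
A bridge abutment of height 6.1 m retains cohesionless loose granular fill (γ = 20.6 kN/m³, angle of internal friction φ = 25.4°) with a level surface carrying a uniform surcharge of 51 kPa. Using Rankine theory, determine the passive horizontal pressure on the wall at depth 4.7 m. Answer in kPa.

K_p = (1 + sin φ)/(1 − sin φ) = 2.502.
σ_v = γz + q = 20.6 × 4.7 + 51 = 147.8 kPa.
σ_h = K_p σ_v = 2.502 × 147.8 = 369.9 kPa.

370 kPa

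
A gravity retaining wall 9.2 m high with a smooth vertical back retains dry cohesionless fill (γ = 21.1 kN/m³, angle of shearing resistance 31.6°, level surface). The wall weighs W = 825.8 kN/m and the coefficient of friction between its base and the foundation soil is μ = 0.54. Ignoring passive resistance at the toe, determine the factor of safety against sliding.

K_a = tan²(45° − 31.6°/2) = 0.3123.
P_a = ½K_aγH² = 0.5×0.3123×21.1×9.2² = 278.9 kN/m, acting at H/3 = 3.067 m above the base.
FS_sliding = μW / P_a = 0.54×825.8 / 278.9 = 1.599.

1.60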